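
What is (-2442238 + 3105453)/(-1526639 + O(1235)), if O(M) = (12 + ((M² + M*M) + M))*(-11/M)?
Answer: -819070525/1918967832 ≈ -0.42683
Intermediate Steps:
O(M) = -11*(12 + M + 2*M²)/M (O(M) = (12 + ((M² + M²) + M))*(-11/M) = (12 + (2*M² + M))*(-11/M) = (12 + (M + 2*M²))*(-11/M) = (12 + M + 2*M²)*(-11/M) = -11*(12 + M + 2*M²)/M)
(-2442238 + 3105453)/(-1526639 + O(1235)) = (-2442238 + 3105453)/(-1526639 + (-11 - 132/1235 - 22*1235)) = 663215/(-1526639 + (-11 - 132*1/1235 - 27170)) = 663215/(-1526639 + (-11 - 132/1235 - 27170)) = 663215/(-1526639 - 33568667/1235) = 663215/(-1918967832/1235) = 663215*(-1235/1918967832) = -819070525/1918967832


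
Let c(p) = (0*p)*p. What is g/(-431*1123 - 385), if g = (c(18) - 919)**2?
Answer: -844561/484398 ≈ -1.7435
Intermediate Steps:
c(p) = 0 (c(p) = 0*p = 0)
g = 844561 (g = (0 - 919)**2 = (-919)**2 = 844561)
g/(-431*1123 - 385) = 844561/(-431*1123 - 385) = 844561/(-484013 - 385) = 844561/(-484398) = 844561*(-1/484398) = -844561/484398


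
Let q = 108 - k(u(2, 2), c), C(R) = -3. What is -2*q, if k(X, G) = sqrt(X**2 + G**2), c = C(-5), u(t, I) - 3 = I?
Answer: -216 + 2*sqrt(34) ≈ -204.34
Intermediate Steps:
u(t, I) = 3 + I
c = -3
k(X, G) = sqrt(G**2 + X**2)
q = 108 - sqrt(34) (q = 108 - sqrt((-3)**2 + (3 + 2)**2) = 108 - sqrt(9 + 5**2) = 108 - sqrt(9 + 25) = 108 - sqrt(34) ≈ 102.17)
-2*q = -2*(108 - sqrt(34)) = -216 + 2*sqrt(34)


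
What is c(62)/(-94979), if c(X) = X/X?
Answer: -1/94979 ≈ -1.0529e-5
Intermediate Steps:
c(X) = 1
c(62)/(-94979) = 1/(-94979) = 1*(-1/94979) = -1/94979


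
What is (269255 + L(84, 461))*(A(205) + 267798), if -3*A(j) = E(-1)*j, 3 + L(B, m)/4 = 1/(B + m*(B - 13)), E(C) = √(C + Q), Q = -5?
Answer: 2366051312904102/32815 - 120747857003*I*√6/6563 ≈ 7.2103e+10 - 4.5066e+7*I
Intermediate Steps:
E(C) = √(-5 + C) (E(C) = √(C - 5) = √(-5 + C))
L(B, m) = -12 + 4/(B + m*(-13 + B)) (L(B, m) = -12 + 4/(B + m*(B - 13)) = -12 + 4/(B + m*(-13 + B)))
A(j) = -I*j*√6/3 (A(j) = -√(-5 - 1)*j/3 = -√(-6)*j/3 = -I*√6*j/3 = -I*j*√6/3)
(269255 + L(84, 461))*(A(205) + 267798) = (269255 + 4*(1 - 3*84 + 39*461 - 3*84*461)/(84 - 13*461 + 84*461))*(-⅓*I*205*√6 + 267798) = (269255 + 4*(1 - 252 + 17979 - 116172)/(84 - 5993 + 38724))*(-205*I*√6/3 + 267798) = (269255 + 4*(-98444)/32815)*(267798 - 205*I*√6/3) = (269255 + 4*(1/32815)*(-98444))*(267798 - 205*I*√6/3) = (269255 - 393776/32815)*(267798 - 205*I*√6/3) = 8835209049*(267798 - 205*I*√6/3)/32815 = 2366051312904102/32815 - 120747857003*I*√6/6563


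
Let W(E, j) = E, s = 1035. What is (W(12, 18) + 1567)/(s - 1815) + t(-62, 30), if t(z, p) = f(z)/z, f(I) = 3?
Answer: -50119/24180 ≈ -2.0727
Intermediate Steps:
t(z, p) = 3/z
(W(12, 18) + 1567)/(s - 1815) + t(-62, 30) = (12 + 1567)/(1035 - 1815) + 3/(-62) = 1579/(-780) + 3*(-1/62) = 1579*(-1/780) - 3/62 = -1579/780 - 3/62 = -50119/24180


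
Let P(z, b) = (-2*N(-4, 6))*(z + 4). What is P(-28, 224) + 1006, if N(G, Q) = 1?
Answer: 1054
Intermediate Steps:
P(z, b) = -8 - 2*z (P(z, b) = (-2*1)*(z + 4) = -2*(4 + z) = -8 - 2*z)
P(-28, 224) + 1006 = (-8 - 2*(-28)) + 1006 = (-8 + 56) + 1006 = 48 + 1006 = 1054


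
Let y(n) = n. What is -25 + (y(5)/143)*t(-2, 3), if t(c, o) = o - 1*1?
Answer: -3565/143 ≈ -24.930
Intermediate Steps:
t(c, o) = -1 + o (t(c, o) = o - 1 = -1 + o)
-25 + (y(5)/143)*t(-2, 3) = -25 + (5/143)*(-1 + 3) = -25 + (5*(1/143))*2 = -25 + (5/143)*2 = -25 + 10/143 = -3565/143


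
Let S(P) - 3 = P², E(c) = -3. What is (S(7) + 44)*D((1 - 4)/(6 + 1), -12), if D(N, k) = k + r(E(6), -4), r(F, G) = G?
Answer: -1536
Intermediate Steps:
D(N, k) = -4 + k (D(N, k) = k - 4 = -4 + k)
S(P) = 3 + P²
(S(7) + 44)*D((1 - 4)/(6 + 1), -12) = ((3 + 7²) + 44)*(-4 - 12) = ((3 + 49) + 44)*(-16) = (52 + 44)*(-16) = 96*(-16) = -1536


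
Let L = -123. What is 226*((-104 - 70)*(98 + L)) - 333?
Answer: 982767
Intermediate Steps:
226*((-104 - 70)*(98 + L)) - 333 = 226*((-104 - 70)*(98 - 123)) - 333 = 226*(-174*(-25)) - 333 = 226*4350 - 333 = 983100 - 333 = 982767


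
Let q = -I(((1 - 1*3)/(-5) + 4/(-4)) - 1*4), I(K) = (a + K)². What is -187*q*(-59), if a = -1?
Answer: -8649872/25 ≈ -3.4600e+5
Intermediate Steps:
I(K) = (-1 + K)²
q = -784/25 (q = -(-1 + (((1 - 1*3)/(-5) + 4/(-4)) - 1*4))² = -(-1 + (((1 - 3)*(-⅕) + 4*(-¼)) - 4))² = -(-1 + ((-2*(-⅕) - 1) - 4))² = -(-1 + ((⅖ - 1) - 4))² = -(-1 + (-⅗ - 4))² = -(-1 - 23/5)² = -(-28/5)² = -1*784/25 = -784/25 ≈ -31.360)
-187*q*(-59) = -187*(-784/25)*(-59) = (146608/25)*(-59) = -8649872/25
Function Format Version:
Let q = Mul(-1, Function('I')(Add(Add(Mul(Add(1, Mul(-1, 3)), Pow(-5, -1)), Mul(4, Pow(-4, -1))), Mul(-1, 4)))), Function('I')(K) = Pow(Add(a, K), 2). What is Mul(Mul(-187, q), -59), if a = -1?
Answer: Rational(-8649872, 25) ≈ -3.4600e+5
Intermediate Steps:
Function('I')(K) = Pow(Add(-1, K), 2)
q = Rational(-784, 25) (q = Mul(-1, Pow(Add(-1, Add(Add(Mul(Add(1, Mul(-1, 3)), Pow(-5, -1)), Mul(4, Pow(-4, -1))), Mul(-1, 4))), 2)) = Mul(-1, Pow(Add(-1, Add(Add(Mul(Add(1, -3), Rational(-1, 5)), Mul(4, Rational(-1, 4))), -4)), 2)) = Mul(-1, Pow(Add(-1, Add(Add(Mul(-2, Rational(-1, 5)), -1), -4)), 2)) = Mul(-1, Pow(Add(-1, Add(Add(Rational(2, 5), -1), -4)), 2)) = Mul(-1, Pow(Add(-1, Add(Rational(-3, 5), -4)), 2)) = Mul(-1, Pow(Add(-1, Rational(-23, 5)), 2)) = Mul(-1, Pow(Rational(-28, 5), 2)) = Mul(-1, Rational(784, 25)) = Rational(-784, 25) ≈ -31.360)
Mul(Mul(-187, q), -59) = Mul(Mul(-187, Rational(-784, 25)), -59) = Mul(Rational(146608, 25), -59) = Rational(-8649872, 25)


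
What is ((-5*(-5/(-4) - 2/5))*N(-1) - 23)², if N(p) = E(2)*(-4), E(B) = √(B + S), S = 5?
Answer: 2552 - 782*√7 ≈ 483.02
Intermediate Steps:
E(B) = √(5 + B) (E(B) = √(B + 5) = √(5 + B))
N(p) = -4*√7 (N(p) = √(5 + 2)*(-4) = √7*(-4) = -4*√7)
((-5*(-5/(-4) - 2/5))*N(-1) - 23)² = ((-5*(-5/(-4) - 2/5))*(-4*√7) - 23)² = ((-5*(-5*(-¼) - 2*⅕))*(-4*√7) - 23)² = ((-5*(5/4 - ⅖))*(-4*√7) - 23)² = ((-5*17/20)*(-4*√7) - 23)² = (-(-17)*√7 - 23)² = (17*√7 - 23)² = (-23 + 17*√7)²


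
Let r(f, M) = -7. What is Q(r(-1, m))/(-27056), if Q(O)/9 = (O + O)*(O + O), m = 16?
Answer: -441/6764 ≈ -0.065198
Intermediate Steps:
Q(O) = 36*O**2 (Q(O) = 9*((O + O)*(O + O)) = 9*((2*O)*(2*O)) = 9*(4*O**2) = 36*O**2)
Q(r(-1, m))/(-27056) = (36*(-7)**2)/(-27056) = (36*49)*(-1/27056) = 1764*(-1/27056) = -441/6764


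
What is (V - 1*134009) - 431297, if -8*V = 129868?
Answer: -1163079/2 ≈ -5.8154e+5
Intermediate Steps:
V = -32467/2 (V = -⅛*129868 = -32467/2 ≈ -16234.)
(V - 1*134009) - 431297 = (-32467/2 - 1*134009) - 431297 = (-32467/2 - 134009) - 431297 = -300485/2 - 431297 = -1163079/2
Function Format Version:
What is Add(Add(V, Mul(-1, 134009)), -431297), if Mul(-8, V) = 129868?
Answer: Rational(-1163079, 2) ≈ -5.8154e+5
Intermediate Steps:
V = Rational(-32467, 2) (V = Mul(Rational(-1, 8), 129868) = Rational(-32467, 2) ≈ -16234.)
Add(Add(V, Mul(-1, 134009)), -431297) = Add(Add(Rational(-32467, 2), Mul(-1, 134009)), -431297) = Add(Add(Rational(-32467, 2), -134009), -431297) = Add(Rational(-300485, 2), -431297) = Rational(-1163079, 2)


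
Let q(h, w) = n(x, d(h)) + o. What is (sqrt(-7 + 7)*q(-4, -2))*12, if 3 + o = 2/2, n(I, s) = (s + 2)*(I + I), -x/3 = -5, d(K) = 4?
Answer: 0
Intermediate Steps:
x = 15 (x = -3*(-5) = 15)
n(I, s) = 2*I*(2 + s) (n(I, s) = (2 + s)*(2*I) = 2*I*(2 + s))
o = -2 (o = -3 + 2/2 = -3 + 2*(1/2) = -3 + 1 = -2)
q(h, w) = 178 (q(h, w) = 2*15*(2 + 4) - 2 = 2*15*6 - 2 = 180 - 2 = 178)
(sqrt(-7 + 7)*q(-4, -2))*12 = (sqrt(-7 + 7)*178)*12 = (sqrt(0)*178)*12 = (0*178)*12 = 0*12 = 0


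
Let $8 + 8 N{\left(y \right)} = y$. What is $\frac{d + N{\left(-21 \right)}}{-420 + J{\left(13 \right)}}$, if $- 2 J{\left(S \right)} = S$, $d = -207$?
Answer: $\frac{1685}{3412} \approx 0.49384$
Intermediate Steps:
$N{\left(y \right)} = -1 + \frac{y}{8}$
$J{\left(S \right)} = - \frac{S}{2}$
$\frac{d + N{\left(-21 \right)}}{-420 + J{\left(13 \right)}} = \frac{-207 + \left(-1 + \frac{1}{8} \left(-21\right)\right)}{-420 - \frac{13}{2}} = \frac{-207 - \frac{29}{8}}{-420 - \frac{13}{2}} = \frac{-207 - \frac{29}{8}}{- \frac{853}{2}} = \left(- \frac{1685}{8}\right) \left(- \frac{2}{853}\right) = \frac{1685}{3412}$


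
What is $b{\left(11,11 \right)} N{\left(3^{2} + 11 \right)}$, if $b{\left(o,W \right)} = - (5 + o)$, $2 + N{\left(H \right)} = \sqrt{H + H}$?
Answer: $32 - 32 \sqrt{10} \approx -69.193$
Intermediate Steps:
$N{\left(H \right)} = -2 + \sqrt{2} \sqrt{H}$ ($N{\left(H \right)} = -2 + \sqrt{H + H} = -2 + \sqrt{2 H} = -2 + \sqrt{2} \sqrt{H}$)
$b{\left(o,W \right)} = -5 - o$
$b{\left(11,11 \right)} N{\left(3^{2} + 11 \right)} = \left(-5 - 11\right) \left(-2 + \sqrt{2} \sqrt{3^{2} + 11}\right) = \left(-5 - 11\right) \left(-2 + \sqrt{2} \sqrt{9 + 11}\right) = - 16 \left(-2 + \sqrt{2} \sqrt{20}\right) = - 16 \left(-2 + \sqrt{2} \cdot 2 \sqrt{5}\right) = - 16 \left(-2 + 2 \sqrt{10}\right) = 32 - 32 \sqrt{10}$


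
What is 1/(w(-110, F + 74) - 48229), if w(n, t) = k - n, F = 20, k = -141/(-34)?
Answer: -34/1635905 ≈ -2.0784e-5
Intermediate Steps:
k = 141/34 (k = -141*(-1/34) = 141/34 ≈ 4.1471)
w(n, t) = 141/34 - n
1/(w(-110, F + 74) - 48229) = 1/((141/34 - 1*(-110)) - 48229) = 1/((141/34 + 110) - 48229) = 1/(3881/34 - 48229) = 1/(-1635905/34) = -34/1635905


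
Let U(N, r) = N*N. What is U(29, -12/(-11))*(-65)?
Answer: -54665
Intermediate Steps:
U(N, r) = N²
U(29, -12/(-11))*(-65) = 29²*(-65) = 841*(-65) = -54665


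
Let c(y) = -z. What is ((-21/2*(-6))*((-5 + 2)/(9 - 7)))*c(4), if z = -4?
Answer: -378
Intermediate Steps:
c(y) = 4 (c(y) = -1*(-4) = 4)
((-21/2*(-6))*((-5 + 2)/(9 - 7)))*c(4) = ((-21/2*(-6))*((-5 + 2)/(9 - 7)))*4 = ((-21*½*(-6))*(-3/2))*4 = ((-21/2*(-6))*(-3*½))*4 = (63*(-3/2))*4 = -189/2*4 = -378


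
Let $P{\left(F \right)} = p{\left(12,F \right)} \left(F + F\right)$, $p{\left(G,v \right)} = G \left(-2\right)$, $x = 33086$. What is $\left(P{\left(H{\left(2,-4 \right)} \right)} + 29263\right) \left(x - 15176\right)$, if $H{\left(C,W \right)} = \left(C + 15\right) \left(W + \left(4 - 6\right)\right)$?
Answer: $611787690$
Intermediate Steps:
$p{\left(G,v \right)} = - 2 G$
$H{\left(C,W \right)} = \left(-2 + W\right) \left(15 + C\right)$ ($H{\left(C,W \right)} = \left(15 + C\right) \left(W - 2\right) = \left(15 + C\right) \left(-2 + W\right) = \left(-2 + W\right) \left(15 + C\right)$)
$P{\left(F \right)} = - 48 F$ ($P{\left(F \right)} = \left(-2\right) 12 \left(F + F\right) = - 24 \cdot 2 F = - 48 F$)
$\left(P{\left(H{\left(2,-4 \right)} \right)} + 29263\right) \left(x - 15176\right) = \left(- 48 \left(-30 - 4 + 15 \left(-4\right) + 2 \left(-4\right)\right) + 29263\right) \left(33086 - 15176\right) = \left(- 48 \left(-30 - 4 - 60 - 8\right) + 29263\right) 17910 = \left(\left(-48\right) \left(-102\right) + 29263\right) 17910 = \left(4896 + 29263\right) 17910 = 34159 \cdot 17910 = 611787690$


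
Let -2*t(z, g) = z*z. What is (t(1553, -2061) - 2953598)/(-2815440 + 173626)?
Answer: 8319005/5283628 ≈ 1.5745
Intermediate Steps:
t(z, g) = -z²/2 (t(z, g) = -z*z/2 = -z²/2)
(t(1553, -2061) - 2953598)/(-2815440 + 173626) = (-½*1553² - 2953598)/(-2815440 + 173626) = (-½*2411809 - 2953598)/(-2641814) = (-2411809/2 - 2953598)*(-1/2641814) = -8319005/2*(-1/2641814) = 8319005/5283628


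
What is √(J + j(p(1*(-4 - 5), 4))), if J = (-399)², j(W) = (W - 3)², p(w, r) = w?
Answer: 3*√17705 ≈ 399.18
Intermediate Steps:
j(W) = (-3 + W)²
J = 159201
√(J + j(p(1*(-4 - 5), 4))) = √(159201 + (-3 + 1*(-4 - 5))²) = √(159201 + (-3 + 1*(-9))²) = √(159201 + (-3 - 9)²) = √(159201 + (-12)²) = √(159201 + 144) = √159345 = 3*√17705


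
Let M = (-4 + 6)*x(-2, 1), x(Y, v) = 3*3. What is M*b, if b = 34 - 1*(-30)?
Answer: 1152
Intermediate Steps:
x(Y, v) = 9
b = 64 (b = 34 + 30 = 64)
M = 18 (M = (-4 + 6)*9 = 2*9 = 18)
M*b = 18*64 = 1152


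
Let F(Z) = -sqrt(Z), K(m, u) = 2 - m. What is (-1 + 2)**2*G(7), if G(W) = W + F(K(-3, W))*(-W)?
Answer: 7 + 7*sqrt(5) ≈ 22.652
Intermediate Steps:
G(W) = W + W*sqrt(5) (G(W) = W + (-sqrt(2 - 1*(-3)))*(-W) = W + (-sqrt(2 + 3))*(-W) = W + (-sqrt(5))*(-W) = W + W*sqrt(5))
(-1 + 2)**2*G(7) = (-1 + 2)**2*(7*(1 + sqrt(5))) = 1**2*(7 + 7*sqrt(5)) = 1*(7 + 7*sqrt(5)) = 7 + 7*sqrt(5)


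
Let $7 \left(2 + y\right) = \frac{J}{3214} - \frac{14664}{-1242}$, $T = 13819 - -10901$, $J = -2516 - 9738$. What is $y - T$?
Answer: $- \frac{57563580827}{2328543} \approx -24721.0$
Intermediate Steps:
$J = -12254$ ($J = -2516 - 9738 = -12254$)
$T = 24720$ ($T = 13819 + 10901 = 24720$)
$y = - \frac{1997867}{2328543}$ ($y = -2 + \frac{- \frac{12254}{3214} - \frac{14664}{-1242}}{7} = -2 + \frac{\left(-12254\right) \frac{1}{3214} - - \frac{2444}{207}}{7} = -2 + \frac{- \frac{6127}{1607} + \frac{2444}{207}}{7} = -2 + \frac{1}{7} \cdot \frac{2659219}{332649} = -2 + \frac{2659219}{2328543} = - \frac{1997867}{2328543} \approx -0.85799$)
$y - T = - \frac{1997867}{2328543} - 24720 = - \frac{57563580827}{2328543}$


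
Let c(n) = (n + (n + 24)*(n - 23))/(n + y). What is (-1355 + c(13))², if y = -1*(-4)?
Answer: 1893376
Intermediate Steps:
y = 4
c(n) = (n + (-23 + n)*(24 + n))/(4 + n) (c(n) = (n + (n + 24)*(n - 23))/(n + 4) = (n + (24 + n)*(-23 + n))/(4 + n) = (n + (-23 + n)*(24 + n))/(4 + n))
(-1355 + c(13))² = (-1355 + (-552 + 13² + 2*13)/(4 + 13))² = (-1355 + (-552 + 169 + 26)/17)² = (-1355 + (1/17)*(-357))² = (-1355 - 21)² = (-1376)² = 1893376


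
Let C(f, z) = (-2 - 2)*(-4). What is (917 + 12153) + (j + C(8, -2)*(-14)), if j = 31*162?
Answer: 17868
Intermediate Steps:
j = 5022
C(f, z) = 16 (C(f, z) = -4*(-4) = 16)
(917 + 12153) + (j + C(8, -2)*(-14)) = (917 + 12153) + (5022 + 16*(-14)) = 13070 + (5022 - 224) = 13070 + 4798 = 17868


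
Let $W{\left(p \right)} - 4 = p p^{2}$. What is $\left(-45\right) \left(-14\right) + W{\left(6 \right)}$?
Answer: $850$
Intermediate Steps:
$W{\left(p \right)} = 4 + p^{3}$ ($W{\left(p \right)} = 4 + p p^{2} = 4 + p^{3}$)
$\left(-45\right) \left(-14\right) + W{\left(6 \right)} = \left(-45\right) \left(-14\right) + \left(4 + 6^{3}\right) = 630 + \left(4 + 216\right) = 630 + 220 = 850$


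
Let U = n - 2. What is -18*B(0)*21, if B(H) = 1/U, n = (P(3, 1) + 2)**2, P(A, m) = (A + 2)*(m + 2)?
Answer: -54/41 ≈ -1.3171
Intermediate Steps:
P(A, m) = (2 + A)*(2 + m)
n = 289 (n = ((4 + 2*3 + 2*1 + 3*1) + 2)**2 = ((4 + 6 + 2 + 3) + 2)**2 = (15 + 2)**2 = 17**2 = 289)
U = 287 (U = 289 - 2 = 287)
B(H) = 1/287
-18*B(0)*21 = -18*1/287*21 = -18/287*21 = -54/41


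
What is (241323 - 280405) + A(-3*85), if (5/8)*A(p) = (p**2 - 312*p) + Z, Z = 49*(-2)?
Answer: 960486/5 ≈ 1.9210e+5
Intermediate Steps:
Z = -98
A(p) = -784/5 - 2496*p/5 + 8*p**2/5 (A(p) = 8*((p**2 - 312*p) - 98)/5 = 8*(-98 + p**2 - 312*p)/5 = -784/5 - 2496*p/5 + 8*p**2/5)
(241323 - 280405) + A(-3*85) = (241323 - 280405) + (-784/5 - (-7488)*85/5 + 8*(-3*85)**2/5) = -39082 + (-784/5 - 2496/5*(-255) + (8/5)*(-255)**2) = -39082 + (-784/5 + 127296 + (8/5)*65025) = -39082 + (-784/5 + 127296 + 104040) = -39082 + 1155896/5 = 960486/5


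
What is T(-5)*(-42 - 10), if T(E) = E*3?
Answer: 780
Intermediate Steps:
T(E) = 3*E
T(-5)*(-42 - 10) = (3*(-5))*(-42 - 10) = -15*(-52) = 780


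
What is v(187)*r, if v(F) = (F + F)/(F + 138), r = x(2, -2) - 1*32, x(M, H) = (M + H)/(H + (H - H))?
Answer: -11968/325 ≈ -36.825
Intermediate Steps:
x(M, H) = (H + M)/H (x(M, H) = (H + M)/(H + 0) = (H + M)/H)
r = -32 (r = (-2 + 2)/(-2) - 1*32 = -1/2*0 - 32 = 0 - 32 = -32)
v(F) = 2*F/(138 + F) (v(F) = (2*F)/(138 + F) = 2*F/(138 + F))
v(187)*r = (2*187/(138 + 187))*(-32) = (2*187/325)*(-32) = (2*187*(1/325))*(-32) = (374/325)*(-32) = -11968/325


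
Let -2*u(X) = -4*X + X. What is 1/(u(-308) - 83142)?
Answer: -1/83604 ≈ -1.1961e-5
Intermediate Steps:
u(X) = 3*X/2 (u(X) = -(-4*X + X)/2 = -(-3)*X/2 = 3*X/2)
1/(u(-308) - 83142) = 1/((3/2)*(-308) - 83142) = 1/(-462 - 83142) = 1/(-83604) = -1/83604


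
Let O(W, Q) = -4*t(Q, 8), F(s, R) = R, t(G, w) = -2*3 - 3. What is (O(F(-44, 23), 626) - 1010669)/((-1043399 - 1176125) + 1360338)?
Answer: 3757/3194 ≈ 1.1763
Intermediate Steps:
t(G, w) = -9 (t(G, w) = -6 - 3 = -9)
O(W, Q) = 36 (O(W, Q) = -4*(-9) = 36)
(O(F(-44, 23), 626) - 1010669)/((-1043399 - 1176125) + 1360338) = (36 - 1010669)/((-1043399 - 1176125) + 1360338) = -1010633/(-2219524 + 1360338) = -1010633/(-859186) = -1010633*(-1/859186) = 3757/3194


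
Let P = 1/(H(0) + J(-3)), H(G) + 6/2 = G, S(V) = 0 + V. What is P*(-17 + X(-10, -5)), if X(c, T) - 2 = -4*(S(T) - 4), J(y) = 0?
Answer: -7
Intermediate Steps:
S(V) = V
H(G) = -3 + G
X(c, T) = 18 - 4*T (X(c, T) = 2 - 4*(T - 4) = 2 - 4*(-4 + T) = 2 + (16 - 4*T) = 18 - 4*T)
P = -1/3 (P = 1/((-3 + 0) + 0) = 1/(-3 + 0) = 1/(-3) = -1/3 ≈ -0.33333)
P*(-17 + X(-10, -5)) = -(-17 + (18 - 4*(-5)))/3 = -(-17 + (18 + 20))/3 = -(-17 + 38)/3 = -1/3*21 = -7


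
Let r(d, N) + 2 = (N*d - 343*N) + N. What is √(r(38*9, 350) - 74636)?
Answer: I*√74638 ≈ 273.2*I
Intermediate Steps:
r(d, N) = -2 - 342*N + N*d (r(d, N) = -2 + ((N*d - 343*N) + N) = -2 + ((-343*N + N*d) + N) = -2 + (-342*N + N*d) = -2 - 342*N + N*d)
√(r(38*9, 350) - 74636) = √((-2 - 342*350 + 350*(38*9)) - 74636) = √((-2 - 119700 + 350*342) - 74636) = √((-2 - 119700 + 119700) - 74636) = √(-2 - 74636) = √(-74638) = I*√74638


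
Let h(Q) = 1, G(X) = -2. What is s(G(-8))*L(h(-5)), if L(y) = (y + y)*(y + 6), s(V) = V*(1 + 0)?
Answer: -28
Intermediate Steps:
s(V) = V (s(V) = V*1 = V)
L(y) = 2*y*(6 + y) (L(y) = (2*y)*(6 + y) = 2*y*(6 + y))
s(G(-8))*L(h(-5)) = -4*(6 + 1) = -4*7 = -2*14 = -28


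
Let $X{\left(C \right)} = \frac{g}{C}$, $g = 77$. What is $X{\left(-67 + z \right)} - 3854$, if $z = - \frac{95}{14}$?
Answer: $- \frac{3982260}{1033} \approx -3855.0$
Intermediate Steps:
$z = - \frac{95}{14}$ ($z = \left(-95\right) \frac{1}{14} = - \frac{95}{14} \approx -6.7857$)
$X{\left(C \right)} = \frac{77}{C}$
$X{\left(-67 + z \right)} - 3854 = \frac{77}{-67 - \frac{95}{14}} - 3854 = \frac{77}{- \frac{1033}{14}} - 3854 = 77 \left(- \frac{14}{1033}\right) - 3854 = - \frac{1078}{1033} - 3854 = - \frac{3982260}{1033}$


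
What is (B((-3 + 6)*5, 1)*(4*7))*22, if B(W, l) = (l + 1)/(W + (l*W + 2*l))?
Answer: 77/2 ≈ 38.500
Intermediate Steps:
B(W, l) = (1 + l)/(W + 2*l + W*l) (B(W, l) = (1 + l)/(W + (W*l + 2*l)) = (1 + l)/(W + (2*l + W*l)) = (1 + l)/(W + 2*l + W*l))
(B((-3 + 6)*5, 1)*(4*7))*22 = (((1 + 1)/((-3 + 6)*5 + 2*1 + ((-3 + 6)*5)*1))*(4*7))*22 = ((2/(3*5 + 2 + (3*5)*1))*28)*22 = ((2/(15 + 2 + 15*1))*28)*22 = ((2/(15 + 2 + 15))*28)*22 = ((2/32)*28)*22 = (((1/32)*2)*28)*22 = ((1/16)*28)*22 = (7/4)*22 = 77/2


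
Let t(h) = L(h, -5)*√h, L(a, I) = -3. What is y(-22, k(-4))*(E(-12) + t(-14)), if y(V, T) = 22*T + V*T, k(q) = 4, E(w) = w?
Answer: 0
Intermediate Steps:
y(V, T) = 22*T + T*V
t(h) = -3*√h
y(-22, k(-4))*(E(-12) + t(-14)) = (4*(22 - 22))*(-12 - 3*I*√14) = (4*0)*(-12 - 3*I*√14) = 0*(-12 - 3*I*√14) = 0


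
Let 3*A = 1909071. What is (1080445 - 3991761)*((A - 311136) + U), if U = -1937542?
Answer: 4693975924436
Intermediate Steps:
A = 636357 (A = (⅓)*1909071 = 636357)
(1080445 - 3991761)*((A - 311136) + U) = (1080445 - 3991761)*((636357 - 311136) - 1937542) = -2911316*(325221 - 1937542) = -2911316*(-1612321) = 4693975924436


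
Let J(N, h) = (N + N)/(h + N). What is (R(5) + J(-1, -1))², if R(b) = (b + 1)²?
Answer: 1369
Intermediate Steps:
R(b) = (1 + b)²
J(N, h) = 2*N/(N + h) (J(N, h) = (2*N)/(N + h) = 2*N/(N + h))
(R(5) + J(-1, -1))² = ((1 + 5)² + 2*(-1)/(-1 - 1))² = (6² + 2*(-1)/(-2))² = (36 + 2*(-1)*(-½))² = (36 + 1)² = 37² = 1369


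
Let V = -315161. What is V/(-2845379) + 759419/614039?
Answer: 2354356020080/1747173675781 ≈ 1.3475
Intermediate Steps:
V/(-2845379) + 759419/614039 = -315161/(-2845379) + 759419/614039 = -315161*(-1/2845379) + 759419*(1/614039) = 315161/2845379 + 759419/614039 = 2354356020080/1747173675781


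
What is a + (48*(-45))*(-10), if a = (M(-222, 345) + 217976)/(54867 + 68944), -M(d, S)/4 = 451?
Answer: 157325516/7283 ≈ 21602.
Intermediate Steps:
M(d, S) = -1804 (M(d, S) = -4*451 = -1804)
a = 12716/7283 (a = (-1804 + 217976)/(54867 + 68944) = 216172/123811 = 216172*(1/123811) = 12716/7283 ≈ 1.7460)
a + (48*(-45))*(-10) = 12716/7283 + (48*(-45))*(-10) = 12716/7283 - 2160*(-10) = 12716/7283 + 21600 = 157325516/7283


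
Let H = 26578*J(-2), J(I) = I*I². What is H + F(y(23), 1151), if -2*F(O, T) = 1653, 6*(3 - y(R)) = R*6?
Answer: -426901/2 ≈ -2.1345e+5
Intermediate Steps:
J(I) = I³
y(R) = 3 - R (y(R) = 3 - R*6/6 = 3 - R)
F(O, T) = -1653/2 (F(O, T) = -½*1653 = -1653/2)
H = -212624 (H = 26578*(-2)³ = 26578*(-8) = -212624)
H + F(y(23), 1151) = -212624 - 1653/2 = -426901/2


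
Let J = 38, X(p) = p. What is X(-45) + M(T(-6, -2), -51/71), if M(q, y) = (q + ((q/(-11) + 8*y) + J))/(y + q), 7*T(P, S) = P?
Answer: -559655/8613 ≈ -64.978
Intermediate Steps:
T(P, S) = P/7
M(q, y) = (38 + 8*y + 10*q/11)/(q + y) (M(q, y) = (q + ((q/(-11) + 8*y) + 38))/(y + q) = (q + ((-q/11 + 8*y) + 38))/(q + y) = (q + ((8*y - q/11) + 38))/(q + y) = (q + (38 + 8*y - q/11))/(q + y) = (38 + 8*y + 10*q/11)/(q + y))
X(-45) + M(T(-6, -2), -51/71) = -45 + (38 + 8*(-51/71) + 10*((⅐)*(-6))/11)/((⅐)*(-6) - 51/71) = -45 + (38 + 8*(-51*1/71) + (10/11)*(-6/7))/(-6/7 - 51*1/71) = -45 + (38 + 8*(-51/71) - 60/77)/(-6/7 - 51/71) = -45 + (38 - 408/71 - 60/77)/(-783/497) = -45 - 497/783*172070/5467 = -45 - 172070/8613 = -559655/8613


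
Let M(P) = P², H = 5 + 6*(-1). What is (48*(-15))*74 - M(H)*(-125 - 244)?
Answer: -52911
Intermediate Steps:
H = -1 (H = 5 - 6 = -1)
(48*(-15))*74 - M(H)*(-125 - 244) = (48*(-15))*74 - (-1)²*(-125 - 244) = -720*74 - (-369) = -53280 - 1*(-369) = -53280 + 369 = -52911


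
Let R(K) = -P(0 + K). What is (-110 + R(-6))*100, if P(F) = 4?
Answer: -11400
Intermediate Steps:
R(K) = -4 (R(K) = -1*4 = -4)
(-110 + R(-6))*100 = (-110 - 4)*100 = -114*100 = -11400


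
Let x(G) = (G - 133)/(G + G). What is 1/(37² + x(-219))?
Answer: 219/299987 ≈ 0.00073003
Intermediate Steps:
x(G) = (-133 + G)/(2*G) (x(G) = (-133 + G)/((2*G)) = (-133 + G)*(1/(2*G)) = (-133 + G)/(2*G))
1/(37² + x(-219)) = 1/(37² + (½)*(-133 - 219)/(-219)) = 1/(1369 + (½)*(-1/219)*(-352)) = 1/(1369 + 176/219) = 1/(299987/219) = 219/299987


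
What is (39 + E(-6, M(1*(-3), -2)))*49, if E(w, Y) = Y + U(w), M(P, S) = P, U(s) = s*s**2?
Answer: -8820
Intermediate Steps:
U(s) = s**3
E(w, Y) = Y + w**3
(39 + E(-6, M(1*(-3), -2)))*49 = (39 + (1*(-3) + (-6)**3))*49 = (39 + (-3 - 216))*49 = (39 - 219)*49 = -180*49 = -8820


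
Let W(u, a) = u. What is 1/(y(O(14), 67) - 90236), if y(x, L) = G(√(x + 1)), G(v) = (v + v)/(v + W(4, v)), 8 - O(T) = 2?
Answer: -406069/36642673922 - 2*√7/18321336961 ≈ -1.1082e-5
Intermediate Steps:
O(T) = 6 (O(T) = 8 - 1*2 = 8 - 2 = 6)
G(v) = 2*v/(4 + v) (G(v) = (v + v)/(v + 4) = (2*v)/(4 + v) = 2*v/(4 + v))
y(x, L) = 2*√(1 + x)/(4 + √(1 + x)) (y(x, L) = 2*√(x + 1)/(4 + √(x + 1)) = 2*√(1 + x)/(4 + √(1 + x)))
1/(y(O(14), 67) - 90236) = 1/(2*√(1 + 6)/(4 + √(1 + 6)) - 90236) = 1/(2*√7/(4 + √7) - 90236) = 1/(-90236 + 2*√7/(4 + √7))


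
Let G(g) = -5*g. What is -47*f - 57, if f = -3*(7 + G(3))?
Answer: -1185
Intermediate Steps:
f = 24 (f = -3*(7 - 5*3) = -3*(7 - 15) = -3*(-8) = 24)
-47*f - 57 = -47*24 - 57 = -1128 - 57 = -1185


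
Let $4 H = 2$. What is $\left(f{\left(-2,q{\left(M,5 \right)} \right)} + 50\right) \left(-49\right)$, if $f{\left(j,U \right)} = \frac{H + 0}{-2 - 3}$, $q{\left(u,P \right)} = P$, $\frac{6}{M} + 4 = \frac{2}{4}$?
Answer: $- \frac{24451}{10} \approx -2445.1$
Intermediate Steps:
$H = \frac{1}{2}$ ($H = \frac{1}{4} \cdot 2 = \frac{1}{2} \approx 0.5$)
$M = - \frac{12}{7}$ ($M = \frac{6}{-4 + \frac{2}{4}} = \frac{6}{-4 + 2 \cdot \frac{1}{4}} = \frac{6}{-4 + \frac{1}{2}} = \frac{6}{- \frac{7}{2}} = 6 \left(- \frac{2}{7}\right) = - \frac{12}{7} \approx -1.7143$)
$f{\left(j,U \right)} = - \frac{1}{10}$ ($f{\left(j,U \right)} = \frac{\frac{1}{2} + 0}{-2 - 3} = \frac{1}{2 \left(-5\right)} = \frac{1}{2} \left(- \frac{1}{5}\right) = - \frac{1}{10}$)
$\left(f{\left(-2,q{\left(M,5 \right)} \right)} + 50\right) \left(-49\right) = \left(- \frac{1}{10} + 50\right) \left(-49\right) = \frac{499}{10} \left(-49\right) = - \frac{24451}{10}$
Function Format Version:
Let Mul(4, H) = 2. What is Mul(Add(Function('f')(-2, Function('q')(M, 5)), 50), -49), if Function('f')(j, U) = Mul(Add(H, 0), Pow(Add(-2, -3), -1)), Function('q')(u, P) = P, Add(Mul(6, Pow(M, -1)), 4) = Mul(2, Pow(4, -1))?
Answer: Rational(-24451, 10) ≈ -2445.1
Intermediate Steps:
H = Rational(1, 2) (H = Mul(Rational(1, 4), 2) = Rational(1, 2) ≈ 0.50000)
M = Rational(-12, 7) (M = Mul(6, Pow(Add(-4, Mul(2, Pow(4, -1))), -1)) = Mul(6, Pow(Add(-4, Mul(2, Rational(1, 4))), -1)) = Mul(6, Pow(Add(-4, Rational(1, 2)), -1)) = Mul(6, Pow(Rational(-7, 2), -1)) = Mul(6, Rational(-2, 7)) = Rational(-12, 7) ≈ -1.7143)
Function('f')(j, U) = Rational(-1, 10) (Function('f')(j, U) = Mul(Add(Rational(1, 2), 0), Pow(Add(-2, -3), -1)) = Mul(Rational(1, 2), Pow(-5, -1)) = Mul(Rational(1, 2), Rational(-1, 5)) = Rational(-1, 10))
Mul(Add(Function('f')(-2, Function('q')(M, 5)), 50), -49) = Mul(Add(Rational(-1, 10), 50), -49) = Mul(Rational(499, 10), -49) = Rational(-24451, 10)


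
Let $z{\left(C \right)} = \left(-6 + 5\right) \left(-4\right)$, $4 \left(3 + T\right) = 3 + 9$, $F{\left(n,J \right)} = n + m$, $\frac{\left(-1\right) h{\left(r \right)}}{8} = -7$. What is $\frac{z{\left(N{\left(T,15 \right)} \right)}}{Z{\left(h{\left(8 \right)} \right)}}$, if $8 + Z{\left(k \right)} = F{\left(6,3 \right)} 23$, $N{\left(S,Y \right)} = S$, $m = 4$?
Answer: $\frac{2}{111} \approx 0.018018$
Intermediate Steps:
$h{\left(r \right)} = 56$ ($h{\left(r \right)} = \left(-8\right) \left(-7\right) = 56$)
$F{\left(n,J \right)} = 4 + n$ ($F{\left(n,J \right)} = n + 4 = 4 + n$)
$T = 0$ ($T = -3 + \frac{3 + 9}{4} = -3 + \frac{1}{4} \cdot 12 = -3 + 3 = 0$)
$z{\left(C \right)} = 4$ ($z{\left(C \right)} = \left(-1\right) \left(-4\right) = 4$)
$Z{\left(k \right)} = 222$ ($Z{\left(k \right)} = -8 + \left(4 + 6\right) 23 = -8 + 10 \cdot 23 = -8 + 230 = 222$)
$\frac{z{\left(N{\left(T,15 \right)} \right)}}{Z{\left(h{\left(8 \right)} \right)}} = \frac{4}{222} = 4 \cdot \frac{1}{222} = \frac{2}{111}$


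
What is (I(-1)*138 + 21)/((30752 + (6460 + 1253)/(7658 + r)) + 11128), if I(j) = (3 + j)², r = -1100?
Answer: 417526/30517417 ≈ 0.013682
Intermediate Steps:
(I(-1)*138 + 21)/((30752 + (6460 + 1253)/(7658 + r)) + 11128) = ((3 - 1)²*138 + 21)/((30752 + (6460 + 1253)/(7658 - 1100)) + 11128) = (2²*138 + 21)/((30752 + 7713/6558) + 11128) = (4*138 + 21)/((30752 + 7713*(1/6558)) + 11128) = (552 + 21)/((30752 + 2571/2186) + 11128) = 573/(67226443/2186 + 11128) = 573/(91552251/2186) = 573*(2186/91552251) = 417526/30517417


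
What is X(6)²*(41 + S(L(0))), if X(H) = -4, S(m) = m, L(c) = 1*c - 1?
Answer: 640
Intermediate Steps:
L(c) = -1 + c (L(c) = c - 1 = -1 + c)
X(6)²*(41 + S(L(0))) = (-4)²*(41 + (-1 + 0)) = 16*(41 - 1) = 16*40 = 640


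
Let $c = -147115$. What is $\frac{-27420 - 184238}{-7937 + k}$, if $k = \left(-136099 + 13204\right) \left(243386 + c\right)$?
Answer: $\frac{105829}{5915616241} \approx 1.789 \cdot 10^{-5}$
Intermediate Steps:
$k = -11831224545$ ($k = \left(-136099 + 13204\right) \left(243386 - 147115\right) = \left(-122895\right) 96271 = -11831224545$)
$\frac{-27420 - 184238}{-7937 + k} = \frac{-27420 - 184238}{-7937 - 11831224545} = - \frac{211658}{-11831232482} = \left(-211658\right) \left(- \frac{1}{11831232482}\right) = \frac{105829}{5915616241}$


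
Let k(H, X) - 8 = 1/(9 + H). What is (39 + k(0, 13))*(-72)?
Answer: -3392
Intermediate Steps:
k(H, X) = 8 + 1/(9 + H)
(39 + k(0, 13))*(-72) = (39 + (73 + 8*0)/(9 + 0))*(-72) = (39 + (73 + 0)/9)*(-72) = (39 + (⅑)*73)*(-72) = (39 + 73/9)*(-72) = (424/9)*(-72) = -3392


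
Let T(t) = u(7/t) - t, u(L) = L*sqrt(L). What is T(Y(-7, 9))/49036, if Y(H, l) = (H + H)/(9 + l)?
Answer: 7/441324 - 27*I/49036 ≈ 1.5861e-5 - 0.00055062*I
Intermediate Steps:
Y(H, l) = 2*H/(9 + l) (Y(H, l) = (2*H)/(9 + l) = 2*H/(9 + l))
u(L) = L**(3/2)
T(t) = -t + 7*sqrt(7)*(1/t)**(3/2) (T(t) = (7/t)**(3/2) - t = 7*sqrt(7)*(1/t)**(3/2) - t = -t + 7*sqrt(7)*(1/t)**(3/2))
T(Y(-7, 9))/49036 = (-2*(-7)/(9 + 9) + 7*sqrt(7)*(1/(2*(-7)/(9 + 9)))**(3/2))/49036 = (-2*(-7)/18 + 7*sqrt(7)*(1/(2*(-7)/18))**(3/2))*(1/49036) = (-2*(-7)/18 + 7*sqrt(7)*(1/(2*(-7)*(1/18)))**(3/2))*(1/49036) = (-1*(-7/9) + 7*sqrt(7)*(1/(-7/9))**(3/2))*(1/49036) = (7/9 + 7*sqrt(7)*(-9/7)**(3/2))*(1/49036) = (7/9 + 7*sqrt(7)*(-27*I*sqrt(7)/49))*(1/49036) = (7/9 - 27*I)*(1/49036) = 7/441324 - 27*I/49036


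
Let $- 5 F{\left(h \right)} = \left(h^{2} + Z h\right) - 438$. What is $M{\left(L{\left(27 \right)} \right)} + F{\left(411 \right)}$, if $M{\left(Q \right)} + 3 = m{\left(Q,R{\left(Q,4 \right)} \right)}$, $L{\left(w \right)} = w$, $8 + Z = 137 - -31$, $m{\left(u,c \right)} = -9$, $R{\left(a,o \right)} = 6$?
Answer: $- \frac{234303}{5} \approx -46861.0$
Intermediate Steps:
$Z = 160$ ($Z = -8 + \left(137 - -31\right) = -8 + \left(137 + 31\right) = -8 + 168 = 160$)
$F{\left(h \right)} = \frac{438}{5} - 32 h - \frac{h^{2}}{5}$ ($F{\left(h \right)} = - \frac{\left(h^{2} + 160 h\right) - 438}{5} = - \frac{-438 + h^{2} + 160 h}{5} = \frac{438}{5} - 32 h - \frac{h^{2}}{5}$)
$M{\left(Q \right)} = -12$ ($M{\left(Q \right)} = -3 - 9 = -12$)
$M{\left(L{\left(27 \right)} \right)} + F{\left(411 \right)} = -12 - \left(\frac{65322}{5} + \frac{168921}{5}\right) = -12 - \frac{234243}{5} = - \frac{234303}{5}$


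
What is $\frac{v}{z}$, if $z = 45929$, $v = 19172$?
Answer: $\frac{19172}{45929} \approx 0.41743$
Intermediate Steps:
$\frac{v}{z} = \frac{19172}{45929}$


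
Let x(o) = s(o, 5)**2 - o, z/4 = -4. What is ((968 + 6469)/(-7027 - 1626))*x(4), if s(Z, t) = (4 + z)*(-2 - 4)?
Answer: -38523660/8653 ≈ -4452.1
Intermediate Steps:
z = -16 (z = 4*(-4) = -16)
s(Z, t) = 72 (s(Z, t) = (4 - 16)*(-2 - 4) = -12*(-6) = 72)
x(o) = 5184 - o (x(o) = 72**2 - o = 5184 - o)
((968 + 6469)/(-7027 - 1626))*x(4) = ((968 + 6469)/(-7027 - 1626))*(5184 - 1*4) = (7437/(-8653))*(5184 - 4) = (7437*(-1/8653))*5180 = -7437/8653*5180 = -38523660/8653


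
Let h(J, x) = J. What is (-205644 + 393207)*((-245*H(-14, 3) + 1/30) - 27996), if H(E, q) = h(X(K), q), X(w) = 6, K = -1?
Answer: -55267251059/10 ≈ -5.5267e+9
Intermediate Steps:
H(E, q) = 6
(-205644 + 393207)*((-245*H(-14, 3) + 1/30) - 27996) = (-205644 + 393207)*((-245*6 + 1/30) - 27996) = 187563*((-1470 + 1/30) - 27996) = 187563*(-44099/30 - 27996) = 187563*(-883979/30) = -55267251059/10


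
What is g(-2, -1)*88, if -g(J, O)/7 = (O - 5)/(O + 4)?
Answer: 1232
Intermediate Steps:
g(J, O) = -7*(-5 + O)/(4 + O) (g(J, O) = -7*(O - 5)/(O + 4) = -7*(-5 + O)/(4 + O))
g(-2, -1)*88 = (7*(5 - 1*(-1))/(4 - 1))*88 = (7*(5 + 1)/3)*88 = (7*(⅓)*6)*88 = 14*88 = 1232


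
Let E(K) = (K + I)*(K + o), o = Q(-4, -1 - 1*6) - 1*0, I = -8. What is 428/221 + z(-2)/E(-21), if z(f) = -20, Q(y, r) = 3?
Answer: 109498/57681 ≈ 1.8983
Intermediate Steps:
o = 3 (o = 3 - 1*0 = 3 + 0 = 3)
E(K) = (-8 + K)*(3 + K) (E(K) = (K - 8)*(K + 3) = (-8 + K)*(3 + K))
428/221 + z(-2)/E(-21) = 428/221 - 20/(-24 + (-21)² - 5*(-21)) = 428*(1/221) - 20/(-24 + 441 + 105) = 428/221 - 20/522 = 428/221 - 20*1/522 = 428/221 - 10/261 = 109498/57681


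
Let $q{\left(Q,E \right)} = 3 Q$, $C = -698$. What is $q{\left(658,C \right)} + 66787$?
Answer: $68761$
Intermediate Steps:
$q{\left(658,C \right)} + 66787 = 3 \cdot 658 + 66787 = 1974 + 66787 = 68761$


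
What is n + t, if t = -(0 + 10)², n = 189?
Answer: 89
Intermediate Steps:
t = -100 (t = -1*10² = -1*100 = -100)
n + t = 189 - 100 = 89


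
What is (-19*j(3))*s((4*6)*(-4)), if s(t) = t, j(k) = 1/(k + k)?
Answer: 304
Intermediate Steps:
j(k) = 1/(2*k)
(-19*j(3))*s((4*6)*(-4)) = (-19/(2*3))*((4*6)*(-4)) = (-19/(2*3))*(24*(-4)) = -19*1/6*(-96) = -19/6*(-96) = 304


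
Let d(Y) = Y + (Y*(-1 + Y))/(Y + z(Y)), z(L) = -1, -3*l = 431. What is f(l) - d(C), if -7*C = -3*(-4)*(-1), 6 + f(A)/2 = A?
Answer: -6358/21 ≈ -302.76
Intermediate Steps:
l = -431/3 (l = -⅓*431 = -431/3 ≈ -143.67)
f(A) = -12 + 2*A
C = 12/7 (C = -(-3*(-4))*(-1)/7 = -12*(-1)/7 = -⅐*(-12) = 12/7 ≈ 1.7143)
d(Y) = 2*Y (d(Y) = Y + (Y*(-1 + Y))/(Y - 1) = Y + (Y*(-1 + Y))/(-1 + Y) = Y + Y = 2*Y)
f(l) - d(C) = (-12 + 2*(-431/3)) - 2*12/7 = (-12 - 862/3) - 1*24/7 = -898/3 - 24/7 = -6358/21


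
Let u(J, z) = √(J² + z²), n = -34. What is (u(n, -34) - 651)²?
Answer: 426113 - 44268*√2 ≈ 3.6351e+5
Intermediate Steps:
(u(n, -34) - 651)² = (√((-34)² + (-34)²) - 651)² = (√(1156 + 1156) - 651)² = (√2312 - 651)² = (34*√2 - 651)² = (-651 + 34*√2)²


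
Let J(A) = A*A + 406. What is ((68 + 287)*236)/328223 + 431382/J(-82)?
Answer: 71093422793/1170114995 ≈ 60.758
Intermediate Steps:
J(A) = 406 + A² (J(A) = A² + 406 = 406 + A²)
((68 + 287)*236)/328223 + 431382/J(-82) = ((68 + 287)*236)/328223 + 431382/(406 + (-82)²) = (355*236)*(1/328223) + 431382/(406 + 6724) = 83780*(1/328223) + 431382/7130 = 83780/328223 + 431382*(1/7130) = 83780/328223 + 215691/3565 = 71093422793/1170114995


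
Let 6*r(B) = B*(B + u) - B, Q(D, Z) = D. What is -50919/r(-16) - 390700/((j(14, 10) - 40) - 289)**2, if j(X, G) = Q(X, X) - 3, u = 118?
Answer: 3782928317/20427048 ≈ 185.19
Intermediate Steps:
j(X, G) = -3 + X (j(X, G) = X - 3 = -3 + X)
r(B) = -B/6 + B*(118 + B)/6 (r(B) = (B*(B + 118) - B)/6 = (B*(118 + B) - B)/6 = (-B + B*(118 + B))/6 = -B/6 + B*(118 + B)/6)
-50919/r(-16) - 390700/((j(14, 10) - 40) - 289)**2 = -50919*(-3/(8*(117 - 16))) - 390700/(((-3 + 14) - 40) - 289)**2 = -50919/((1/6)*(-16)*101) - 390700/((11 - 40) - 289)**2 = -50919/(-808/3) - 390700/(-29 - 289)**2 = -50919*(-3/808) - 390700/((-318)**2) = 152757/808 - 390700/101124 = 152757/808 - 390700*1/101124 = 152757/808 - 97675/25281 = 3782928317/20427048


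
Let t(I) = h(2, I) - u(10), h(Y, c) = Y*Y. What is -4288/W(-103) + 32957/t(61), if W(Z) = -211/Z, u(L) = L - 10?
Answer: 5187271/844 ≈ 6146.1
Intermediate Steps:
h(Y, c) = Y**2
u(L) = -10 + L
t(I) = 4 (t(I) = 2**2 - (-10 + 10) = 4 - 1*0 = 4 + 0 = 4)
-4288/W(-103) + 32957/t(61) = -4288/((-211/(-103))) + 32957/4 = -4288/((-211*(-1/103))) + 32957*(1/4) = -4288/211/103 + 32957/4 = -4288*103/211 + 32957/4 = -441664/211 + 32957/4 = 5187271/844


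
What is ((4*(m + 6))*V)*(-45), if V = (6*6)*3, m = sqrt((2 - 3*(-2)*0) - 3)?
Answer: -116640 - 19440*I ≈ -1.1664e+5 - 19440.0*I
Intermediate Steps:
m = I (m = sqrt((2 + 6*0) - 3) = sqrt((2 + 0) - 3) = sqrt(2 - 3) = sqrt(-1) = I ≈ 1.0*I)
V = 108 (V = 36*3 = 108)
((4*(m + 6))*V)*(-45) = ((4*(I + 6))*108)*(-45) = ((4*(6 + I))*108)*(-45) = ((24 + 4*I)*108)*(-45) = (2592 + 432*I)*(-45) = -116640 - 19440*I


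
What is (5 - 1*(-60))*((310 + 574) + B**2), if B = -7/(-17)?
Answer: 16609125/289 ≈ 57471.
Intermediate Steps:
B = 7/17 (B = -7*(-1/17) = 7/17 ≈ 0.41176)
(5 - 1*(-60))*((310 + 574) + B**2) = (5 - 1*(-60))*((310 + 574) + (7/17)**2) = (5 + 60)*(884 + 49/289) = 65*(255525/289) = 16609125/289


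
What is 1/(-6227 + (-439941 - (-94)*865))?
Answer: -1/364858 ≈ -2.7408e-6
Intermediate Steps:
1/(-6227 + (-439941 - (-94)*865)) = 1/(-6227 + (-439941 - 1*(-81310))) = 1/(-6227 + (-439941 + 81310)) = 1/(-6227 - 358631) = 1/(-364858) = -1/364858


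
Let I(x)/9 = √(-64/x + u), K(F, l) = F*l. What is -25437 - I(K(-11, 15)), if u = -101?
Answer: -25437 - 3*I*√2739165/55 ≈ -25437.0 - 90.275*I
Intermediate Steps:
I(x) = 9*√(-101 - 64/x) (I(x) = 9*√(-64/x - 101) = 9*√(-101 - 64/x))
-25437 - I(K(-11, 15)) = -25437 - 9*√(-101 - 64/((-11*15))) = -25437 - 9*√(-101 - 64/(-165)) = -25437 - 9*√(-101 - 64*(-1/165)) = -25437 - 9*√(-101 + 64/165) = -25437 - 9*√(-16601/165) = -25437 - 9*I*√2739165/165 = -25437 - 3*I*√2739165/55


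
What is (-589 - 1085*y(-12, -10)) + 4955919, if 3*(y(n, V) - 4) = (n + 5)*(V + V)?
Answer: 14701070/3 ≈ 4.9004e+6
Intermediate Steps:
y(n, V) = 4 + 2*V*(5 + n)/3 (y(n, V) = 4 + ((n + 5)*(V + V))/3 = 4 + ((5 + n)*(2*V))/3 = 4 + (2*V*(5 + n))/3 = 4 + 2*V*(5 + n)/3)
(-589 - 1085*y(-12, -10)) + 4955919 = (-589 - 1085*(4 + (10/3)*(-10) + (⅔)*(-10)*(-12))) + 4955919 = (-589 - 1085*(4 - 100/3 + 80)) + 4955919 = (-589 - 1085*152/3) + 4955919 = (-589 - 164920/3) + 4955919 = -166687/3 + 4955919 = 14701070/3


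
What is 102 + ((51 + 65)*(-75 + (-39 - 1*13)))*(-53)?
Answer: 780898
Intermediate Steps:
102 + ((51 + 65)*(-75 + (-39 - 1*13)))*(-53) = 102 + (116*(-75 + (-39 - 13)))*(-53) = 102 + (116*(-75 - 52))*(-53) = 102 + (116*(-127))*(-53) = 102 - 14732*(-53) = 102 + 780796 = 780898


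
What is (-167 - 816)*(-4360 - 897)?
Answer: 5167631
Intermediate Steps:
(-167 - 816)*(-4360 - 897) = -983*(-5257) = 5167631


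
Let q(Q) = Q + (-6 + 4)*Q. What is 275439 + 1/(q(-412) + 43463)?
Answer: 12084886126/43875 ≈ 2.7544e+5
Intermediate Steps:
q(Q) = -Q (q(Q) = Q - 2*Q = -Q)
275439 + 1/(q(-412) + 43463) = 275439 + 1/(-1*(-412) + 43463) = 275439 + 1/(412 + 43463) = 275439 + 1/43875 = 12084886126/43875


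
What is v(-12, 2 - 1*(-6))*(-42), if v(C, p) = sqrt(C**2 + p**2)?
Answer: -168*sqrt(13) ≈ -605.73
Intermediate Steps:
v(-12, 2 - 1*(-6))*(-42) = sqrt((-12)**2 + (2 - 1*(-6))**2)*(-42) = sqrt(144 + (2 + 6)**2)*(-42) = sqrt(144 + 8**2)*(-42) = sqrt(144 + 64)*(-42) = sqrt(208)*(-42) = (4*sqrt(13))*(-42) = -168*sqrt(13)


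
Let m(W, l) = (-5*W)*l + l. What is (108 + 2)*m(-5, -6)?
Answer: -17160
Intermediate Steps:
m(W, l) = l - 5*W*l (m(W, l) = -5*W*l + l = l - 5*W*l)
(108 + 2)*m(-5, -6) = (108 + 2)*(-6*(1 - 5*(-5))) = 110*(-6*(1 + 25)) = 110*(-6*26) = 110*(-156) = -17160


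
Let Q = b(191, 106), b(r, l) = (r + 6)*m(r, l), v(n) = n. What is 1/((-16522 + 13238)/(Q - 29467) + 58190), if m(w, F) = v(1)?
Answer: 14635/851612292 ≈ 1.7185e-5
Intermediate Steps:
m(w, F) = 1
b(r, l) = 6 + r (b(r, l) = (r + 6)*1 = (6 + r)*1 = 6 + r)
Q = 197 (Q = 6 + 191 = 197)
1/((-16522 + 13238)/(Q - 29467) + 58190) = 1/((-16522 + 13238)/(197 - 29467) + 58190) = 1/(-3284/(-29270) + 58190) = 1/(-3284*(-1/29270) + 58190) = 1/(1642/14635 + 58190) = 1/(851612292/14635) = 14635/851612292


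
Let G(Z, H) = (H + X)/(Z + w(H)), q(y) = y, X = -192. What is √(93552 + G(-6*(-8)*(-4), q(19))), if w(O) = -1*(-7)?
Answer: 23*√6052645/185 ≈ 305.86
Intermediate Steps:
w(O) = 7
G(Z, H) = (-192 + H)/(7 + Z) (G(Z, H) = (H - 192)/(Z + 7) = (-192 + H)/(7 + Z))
√(93552 + G(-6*(-8)*(-4), q(19))) = √(93552 + (-192 + 19)/(7 - 6*(-8)*(-4))) = √(93552 - 173/(7 + 48*(-4))) = √(93552 - 173/(7 - 192)) = √(93552 - 173/(-185)) = √(93552 - 1/185*(-173)) = √(93552 + 173/185) = √(17307293/185) = 23*√6052645/185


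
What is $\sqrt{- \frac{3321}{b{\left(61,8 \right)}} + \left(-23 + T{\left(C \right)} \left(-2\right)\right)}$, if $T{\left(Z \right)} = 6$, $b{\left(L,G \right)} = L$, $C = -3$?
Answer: $\frac{4 i \sqrt{20801}}{61} \approx 9.4574 i$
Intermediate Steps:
$\sqrt{- \frac{3321}{b{\left(61,8 \right)}} + \left(-23 + T{\left(C \right)} \left(-2\right)\right)} = \sqrt{- \frac{3321}{61} + \left(-23 + 6 \left(-2\right)\right)} = \sqrt{\left(-3321\right) \frac{1}{61} - 35} = \sqrt{- \frac{3321}{61} - 35} = \sqrt{- \frac{5456}{61}} = \frac{4 i \sqrt{20801}}{61}$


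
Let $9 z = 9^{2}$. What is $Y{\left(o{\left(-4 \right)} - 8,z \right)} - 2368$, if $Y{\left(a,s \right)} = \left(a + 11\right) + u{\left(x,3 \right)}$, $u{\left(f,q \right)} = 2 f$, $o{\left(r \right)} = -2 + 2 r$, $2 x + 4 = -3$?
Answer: $-2382$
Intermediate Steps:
$x = - \frac{7}{2}$ ($x = -2 + \frac{1}{2} \left(-3\right) = -2 - \frac{3}{2} = - \frac{7}{2} \approx -3.5$)
$z = 9$ ($z = \frac{9^{2}}{9} = \frac{1}{9} \cdot 81 = 9$)
$Y{\left(a,s \right)} = 4 + a$ ($Y{\left(a,s \right)} = \left(a + 11\right) + 2 \left(- \frac{7}{2}\right) = \left(11 + a\right) - 7 = 4 + a$)
$Y{\left(o{\left(-4 \right)} - 8,z \right)} - 2368 = \left(4 + \left(\left(-2 + 2 \left(-4\right)\right) - 8\right)\right) - 2368 = \left(4 - 18\right) - 2368 = -14 - 2368 = -2382$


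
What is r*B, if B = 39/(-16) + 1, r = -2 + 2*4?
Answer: -69/8 ≈ -8.6250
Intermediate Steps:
r = 6 (r = -2 + 8 = 6)
B = -23/16 (B = 39*(-1/16) + 1 = -39/16 + 1 = -23/16 ≈ -1.4375)
r*B = 6*(-23/16) = -69/8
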